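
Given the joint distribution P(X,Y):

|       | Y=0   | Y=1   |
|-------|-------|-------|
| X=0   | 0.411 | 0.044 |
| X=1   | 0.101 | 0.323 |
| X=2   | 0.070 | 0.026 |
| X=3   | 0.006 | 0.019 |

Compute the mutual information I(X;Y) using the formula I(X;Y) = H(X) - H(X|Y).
0.3323 bits

I(X;Y) = H(X) - H(X|Y)

Marginal of X (row sums):
  P(X=0) = 0.411 + 0.044 = 0.455
  P(X=1) = 0.101 + 0.323 = 0.424
  P(X=2) = 0.070 + 0.026 = 0.096
  P(X=3) = 0.006 + 0.019 = 0.025
H(X) = -[0.455·log₂(0.455) + 0.424·log₂(0.424) + 0.096·log₂(0.096) + 0.025·log₂(0.025)]
  = 0.51691 + 0.52485 + 0.32456 + 0.13305 = 1.49937 bits

Marginal of Y (column sums):
  P(Y=0) = 0.411 + 0.101 + 0.070 + 0.006 = 0.588
  P(Y=1) = 0.044 + 0.323 + 0.026 + 0.019 = 0.412
H(X|Y) = Σ_y P(y)·H(X|Y=y):
  Y=0: P(Y=0) = 0.588, P(X|Y=0) = (137/196, 101/588, 5/42, 1/98) → H(X|Y=0) = 1.23071
  Y=1: P(Y=1) = 0.412, P(X|Y=1) = (11/103, 323/412, 13/206, 19/412) → H(X|Y=1) = 1.07614
H(X|Y) = 0.588·1.23071 + 0.412·1.07614 = 1.16703 bits

I(X;Y) = H(X) - H(X|Y) = 1.49937 - 1.16703 = 0.3323 bits

Cross-check via I(X;Y) = H(X) + H(Y) - H(X,Y): computing H(Y) from the column sums and H(X,Y) from the 8 cells in the same way gives H(Y) = 0.97754 bits and H(X,Y) = 2.14457 bits, so
I(X;Y) = 1.49937 + 0.97754 - 2.14457 = 0.3323 bits ✓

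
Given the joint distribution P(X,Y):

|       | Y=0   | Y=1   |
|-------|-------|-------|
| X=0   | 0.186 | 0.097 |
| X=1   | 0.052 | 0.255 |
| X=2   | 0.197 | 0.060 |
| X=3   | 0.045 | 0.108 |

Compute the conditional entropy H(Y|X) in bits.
0.7992 bits

H(Y|X) = H(X,Y) - H(X)

H(X,Y) = -Σ_{x,y} P(x,y) log₂ P(x,y). Per-cell terms -P(x,y)·log₂P(x,y):
  X=0: 0.45135234, 0.32648953
  X=1: 0.22179792, 0.50271487
  X=2: 0.46171530, 0.24353362
  X=3: 0.20132690, 0.34677685
Sum of the 8 terms: H(X,Y) = 2.7557073 bits

Marginal of X (row sums):
  P(X=0) = 0.186 + 0.097 = 0.283
  P(X=1) = 0.052 + 0.255 = 0.307
  P(X=2) = 0.197 + 0.060 = 0.257
  P(X=3) = 0.045 + 0.108 = 0.153
H(X) = -[0.283·log₂(0.283) + 0.307·log₂(0.307) + 0.257·log₂(0.257) + 0.153·log₂(0.153)]
  = 0.51537867 + 0.52303266 + 0.50376105 + 0.41438466 = 1.9565570 bits

H(Y|X) = H(X,Y) - H(X) = 2.7557073 - 1.9565570 = 0.7992 bits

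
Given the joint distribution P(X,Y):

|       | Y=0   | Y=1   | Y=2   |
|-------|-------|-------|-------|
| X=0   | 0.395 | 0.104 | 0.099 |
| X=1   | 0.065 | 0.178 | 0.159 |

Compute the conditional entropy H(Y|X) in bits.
1.3485 bits

H(Y|X) = H(X,Y) - H(X)

H(X,Y) = -Σ_{x,y} P(x,y) log₂ P(x,y). Per-cell terms -P(x,y)·log₂P(x,y):
  X=0: 0.52933, 0.33960, 0.33031
  X=1: 0.25632, 0.44323, 0.42181
Sum of the 6 terms: H(X,Y) = 2.3206 bits

Marginal of X (row sums):
  P(X=0) = 0.395 + 0.104 + 0.099 = 0.598
  P(X=1) = 0.065 + 0.178 + 0.159 = 0.402
H(X) = -[0.598·log₂(0.598) + 0.402·log₂(0.402)]
  = 0.44359 + 0.52852 = 0.9721 bits

H(Y|X) = H(X,Y) - H(X) = 2.3206 - 0.9721 = 1.3485 bits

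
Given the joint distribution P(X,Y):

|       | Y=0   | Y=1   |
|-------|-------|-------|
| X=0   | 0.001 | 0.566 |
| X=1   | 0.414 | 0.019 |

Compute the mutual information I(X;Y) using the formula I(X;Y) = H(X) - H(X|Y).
0.8560 bits

I(X;Y) = H(X) - H(X|Y)

Marginal of X (row sums):
  P(X=0) = 0.001 + 0.566 = 0.567
  P(X=1) = 0.414 + 0.019 = 0.433
H(X) = -[0.567·log₂(0.567) + 0.433·log₂(0.433)]
  = 0.4641 + 0.5229 = 0.9870 bits

Marginal of Y (column sums):
  P(Y=0) = 0.001 + 0.414 = 0.415
  P(Y=1) = 0.566 + 0.019 = 0.585
H(X|Y) = Σ_y P(y)·H(X|Y=y):
  Y=0: P(Y=0) = 0.415, P(X|Y=0) = (1/415, 414/415) → H(X|Y=0) = 0.0244
  Y=1: P(Y=1) = 0.585, P(X|Y=1) = (566/585, 19/585) → H(X|Y=1) = 0.2067
H(X|Y) = 0.415·0.0244 + 0.585·0.2067 = 0.1310 bits

I(X;Y) = H(X) - H(X|Y) = 0.9870 - 0.1310 = 0.8560 bits

Cross-check via I(X;Y) = H(X) + H(Y) - H(X,Y): computing H(Y) from the column sums and H(X,Y) from the 4 cells in the same way gives H(Y) = 0.9791 bits and H(X,Y) = 1.1101 bits, so
I(X;Y) = 0.9870 + 0.9791 - 1.1101 = 0.8560 bits ✓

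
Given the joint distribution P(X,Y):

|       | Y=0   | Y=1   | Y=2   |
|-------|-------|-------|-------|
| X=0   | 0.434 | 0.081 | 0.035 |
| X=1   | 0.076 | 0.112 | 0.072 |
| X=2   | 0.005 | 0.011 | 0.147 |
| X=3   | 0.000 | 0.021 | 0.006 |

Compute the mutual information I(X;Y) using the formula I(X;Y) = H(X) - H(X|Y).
0.4565 bits

I(X;Y) = H(X) - H(X|Y)

Marginal of X (row sums):
  P(X=0) = 0.434 + 0.081 + 0.035 = 0.550
  P(X=1) = 0.076 + 0.112 + 0.072 = 0.260
  P(X=2) = 0.005 + 0.011 + 0.147 = 0.163
  P(X=3) = 0.000 + 0.021 + 0.006 = 0.027
H(X) = -[0.550·log₂(0.550) + 0.260·log₂(0.260) + 0.163·log₂(0.163) + 0.027·log₂(0.027)]
  = 0.4743731 + 0.5052883 + 0.4265801 + 0.1406942 = 1.546936 bits

Marginal of Y (column sums):
  P(Y=0) = 0.434 + 0.076 + 0.005 + 0.000 = 0.515
  P(Y=1) = 0.081 + 0.112 + 0.011 + 0.021 = 0.225
  P(Y=2) = 0.035 + 0.072 + 0.147 + 0.006 = 0.260
H(X|Y) = Σ_y P(y)·H(X|Y=y):
  Y=0: P(Y=0) = 0.515, P(X|Y=0) = (434/515, 76/515, 1/103, 0) → H(X|Y=0) = 0.6803405
  Y=1: P(Y=1) = 0.225, P(X|Y=1) = (9/25, 112/225, 11/225, 7/75) → H(X|Y=1) = 1.5638078
  Y=2: P(Y=2) = 0.260, P(X|Y=2) = (7/52, 18/65, 147/260, 3/130) → H(X|Y=2) = 1.4930558
H(X|Y) = 0.515·0.6803405 + 0.225·1.5638078 + 0.260·1.4930558 = 1.090427 bits

I(X;Y) = H(X) - H(X|Y) = 1.546936 - 1.090427 = 0.4565 bits

Cross-check via I(X;Y) = H(X) + H(Y) - H(X,Y): computing H(Y) from the column sums and H(X,Y) from the 12 cells in the same way gives H(Y) = 1.482527 bits and H(X,Y) = 2.572954 bits, so
I(X;Y) = 1.546936 + 1.482527 - 2.572954 = 0.4565 bits ✓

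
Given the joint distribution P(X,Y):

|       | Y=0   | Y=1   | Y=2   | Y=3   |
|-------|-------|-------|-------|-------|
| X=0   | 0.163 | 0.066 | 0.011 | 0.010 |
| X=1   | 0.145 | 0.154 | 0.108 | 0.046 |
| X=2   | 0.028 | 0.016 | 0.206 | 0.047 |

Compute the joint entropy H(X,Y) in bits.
3.1109 bits

H(X,Y) = -Σ_{x,y} P(x,y) log₂ P(x,y). Per-cell terms -P(x,y)·log₂P(x,y):
  X=0: 0.42658, 0.25881, 0.07157, 0.06644
  X=1: 0.40395, 0.41565, 0.34678, 0.20434
  X=2: 0.14444, 0.09545, 0.46953, 0.20733
Sum of the 12 terms: H(X,Y) = 3.1109 bits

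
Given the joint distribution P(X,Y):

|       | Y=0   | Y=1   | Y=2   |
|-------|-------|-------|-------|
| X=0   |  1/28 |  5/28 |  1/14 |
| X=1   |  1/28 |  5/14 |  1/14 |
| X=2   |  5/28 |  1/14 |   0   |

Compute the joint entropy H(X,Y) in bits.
2.5774 bits

H(X,Y) = -Σ_{x,y} P(x,y) log₂ P(x,y). Per-cell terms -P(x,y)·log₂P(x,y):
  X=0: 0.17169, 0.44383, 0.27195
  X=1: 0.17169, 0.53051, 0.27195
  X=2: 0.44383, 0.27195, 0.00000
  (cells with P = 0 contribute 0)
Sum of the 9 terms: H(X,Y) = 2.5774 bits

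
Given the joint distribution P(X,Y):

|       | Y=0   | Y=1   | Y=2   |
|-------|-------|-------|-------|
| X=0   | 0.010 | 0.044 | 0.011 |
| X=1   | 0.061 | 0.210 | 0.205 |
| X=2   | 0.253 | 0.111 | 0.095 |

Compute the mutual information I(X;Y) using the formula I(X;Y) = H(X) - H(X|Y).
0.1631 bits

I(X;Y) = H(X) - H(X|Y)

Marginal of X (row sums):
  P(X=0) = 0.010 + 0.044 + 0.011 = 0.065
  P(X=1) = 0.061 + 0.210 + 0.205 = 0.476
  P(X=2) = 0.253 + 0.111 + 0.095 = 0.459
H(X) = -[0.065·log₂(0.065) + 0.476·log₂(0.476) + 0.459·log₂(0.459)]
  = 0.25632 + 0.50978 + 0.51566 = 1.28176 bits

Marginal of Y (column sums):
  P(Y=0) = 0.010 + 0.061 + 0.253 = 0.324
  P(Y=1) = 0.044 + 0.210 + 0.111 = 0.365
  P(Y=2) = 0.011 + 0.205 + 0.095 = 0.311
H(X|Y) = Σ_y P(y)·H(X|Y=y):
  Y=0: P(Y=0) = 0.324, P(X|Y=0) = (5/162, 61/324, 253/324) → H(X|Y=0) = 0.88710
  Y=1: P(Y=1) = 0.365, P(X|Y=1) = (44/365, 42/73, 111/365) → H(X|Y=1) = 1.34905
  Y=2: P(Y=2) = 0.311, P(X|Y=2) = (11/311, 205/311, 95/311) → H(X|Y=2) = 1.08951
H(X|Y) = 0.324·0.88710 + 0.365·1.34905 + 0.311·1.08951 = 1.11866 bits

I(X;Y) = H(X) - H(X|Y) = 1.28176 - 1.11866 = 0.1631 bits

Cross-check via I(X;Y) = H(X) + H(Y) - H(X,Y): computing H(Y) from the column sums and H(X,Y) from the 9 cells in the same way gives H(Y) = 1.58156 bits and H(X,Y) = 2.70022 bits, so
I(X;Y) = 1.28176 + 1.58156 - 2.70022 = 0.1631 bits ✓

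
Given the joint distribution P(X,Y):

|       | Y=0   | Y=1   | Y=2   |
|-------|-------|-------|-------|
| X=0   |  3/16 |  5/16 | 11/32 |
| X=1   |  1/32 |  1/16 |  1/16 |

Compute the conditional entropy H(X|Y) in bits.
0.6248 bits

H(X|Y) = H(X,Y) - H(Y)

H(X,Y) = -Σ_{x,y} P(x,y) log₂ P(x,y). Per-cell terms -P(x,y)·log₂P(x,y):
  X=0: 0.45282, 0.52440, 0.52957
  X=1: 0.15625, 0.25000, 0.25000
Sum of the 6 terms: H(X,Y) = 2.1630 bits

Marginal of Y (column sums):
  P(Y=0) = 3/16 + 1/32 = 7/32
  P(Y=1) = 5/16 + 1/16 = 3/8
  P(Y=2) = 11/32 + 1/16 = 13/32
H(Y) = -[(7/32)·log₂(7/32) + (3/8)·log₂(3/8) + (13/32)·log₂(13/32)]
  = 0.47964 + 0.53064 + 0.52795 = 1.5382 bits

H(X|Y) = H(X,Y) - H(Y) = 2.1630 - 1.5382 = 0.6248 bits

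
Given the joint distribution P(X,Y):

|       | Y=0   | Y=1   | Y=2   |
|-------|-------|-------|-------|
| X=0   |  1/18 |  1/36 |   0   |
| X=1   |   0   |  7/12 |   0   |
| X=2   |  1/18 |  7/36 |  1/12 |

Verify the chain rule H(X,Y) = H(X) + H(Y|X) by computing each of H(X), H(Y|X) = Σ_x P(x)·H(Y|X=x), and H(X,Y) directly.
H(X) = 1.2807 bits, H(Y|X) = 0.5380 bits, H(X,Y) = 1.8187 bits

Marginal of X (row sums):
  P(X=0) = 1/18 + 1/36 + 0 = 1/12
  P(X=1) = 0 + 7/12 + 0 = 7/12
  P(X=2) = 1/18 + 7/36 + 1/12 = 1/3
H(X) = -[(1/12)·log₂(1/12) + (7/12)·log₂(7/12) + (1/3)·log₂(1/3)]
  = 0.29875 + 0.45360 + 0.52832 = 1.2807 bits

H(Y|X) = Σ_x P(x)·H(Y|X=x):
  X=0: P(X=0) = 1/12, P(Y|X=0) = (2/3, 1/3, 0) → H(Y|X=0) = 0.91830
  X=1: P(X=1) = 7/12, P(Y|X=1) = (0, 1, 0) → H(Y|X=1) = 0.00000
  X=2: P(X=2) = 1/3, P(Y|X=2) = (1/6, 7/12, 1/4) → H(Y|X=2) = 1.38443
H(Y|X) = (1/12)·0.91830 + (7/12)·0.00000 + (1/3)·1.38443 = 0.5380 bits

H(X,Y) = -Σ_{x,y} P(x,y) log₂ P(x,y). Per-cell terms -P(x,y)·log₂P(x,y):
  X=0: 0.23166, 0.14361, 0.00000
  X=1: 0.00000, 0.45360, 0.00000
  X=2: 0.23166, 0.45939, 0.29875
  (cells with P = 0 contribute 0)
Sum of the 9 terms: H(X,Y) = 1.8187 bits

Chain rule check:
  H(X) + H(Y|X) = 1.2807 + 0.5380 = 1.8187 bits
  H(X,Y) = 1.8187 bits
✓ Chain rule verified.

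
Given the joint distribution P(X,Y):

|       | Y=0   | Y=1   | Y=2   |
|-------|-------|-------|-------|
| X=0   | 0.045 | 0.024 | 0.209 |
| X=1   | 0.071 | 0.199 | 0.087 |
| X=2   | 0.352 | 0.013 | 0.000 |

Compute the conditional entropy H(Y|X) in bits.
0.8804 bits

H(Y|X) = H(X,Y) - H(X)

H(X,Y) = -Σ_{x,y} P(x,y) log₂ P(x,y). Per-cell terms -P(x,y)·log₂P(x,y):
  X=0: 0.201327, 0.129140, 0.472011
  X=1: 0.270939, 0.463503, 0.306487
  X=2: 0.530236, 0.081449, 0.000000
  (cells with P = 0 contribute 0)
Sum of the 9 terms: H(X,Y) = 2.45509 bits

Marginal of X (row sums):
  P(X=0) = 0.045 + 0.024 + 0.209 = 0.278
  P(X=1) = 0.071 + 0.199 + 0.087 = 0.357
  P(X=2) = 0.352 + 0.013 + 0.000 = 0.365
H(X) = -[0.278·log₂(0.278) + 0.357·log₂(0.357) + 0.365·log₂(0.365)]
  = 0.513422 + 0.530503 + 0.530722 = 1.57465 bits

H(Y|X) = H(X,Y) - H(X) = 2.45509 - 1.57465 = 0.8804 bits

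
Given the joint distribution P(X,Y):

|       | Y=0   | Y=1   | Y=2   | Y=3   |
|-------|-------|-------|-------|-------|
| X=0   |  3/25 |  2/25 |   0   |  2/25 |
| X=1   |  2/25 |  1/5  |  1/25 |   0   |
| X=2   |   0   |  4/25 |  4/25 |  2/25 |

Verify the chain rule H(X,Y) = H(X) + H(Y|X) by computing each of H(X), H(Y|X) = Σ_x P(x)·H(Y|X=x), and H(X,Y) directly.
H(X) = 1.5690 bits, H(Y|X) = 1.4602 bits, H(X,Y) = 3.0293 bits

Marginal of X (row sums):
  P(X=0) = 3/25 + 2/25 + 0 + 2/25 = 7/25
  P(X=1) = 2/25 + 1/5 + 1/25 + 0 = 8/25
  P(X=2) = 0 + 4/25 + 4/25 + 2/25 = 2/5
H(X) = -[(7/25)·log₂(7/25) + (8/25)·log₂(8/25) + (2/5)·log₂(2/5)]
  = 0.51422 + 0.52603 + 0.52877 = 1.5690 bits

H(Y|X) = Σ_x P(x)·H(Y|X=x):
  X=0: P(X=0) = 7/25, P(Y|X=0) = (3/7, 2/7, 0, 2/7) → H(Y|X=0) = 1.55666
  X=1: P(X=1) = 8/25, P(Y|X=1) = (1/4, 5/8, 1/8, 0) → H(Y|X=1) = 1.29879
  X=2: P(X=2) = 2/5, P(Y|X=2) = (0, 2/5, 2/5, 1/5) → H(Y|X=2) = 1.52193
H(Y|X) = (7/25)·1.55666 + (8/25)·1.29879 + (2/5)·1.52193 = 1.4602 bits

H(X,Y) = -Σ_{x,y} P(x,y) log₂ P(x,y). Per-cell terms -P(x,y)·log₂P(x,y):
  X=0: 0.36707, 0.29151, 0.00000, 0.29151
  X=1: 0.29151, 0.46439, 0.18575, 0.00000
  X=2: 0.00000, 0.42302, 0.42302, 0.29151
  (cells with P = 0 contribute 0)
Sum of the 12 terms: H(X,Y) = 3.0293 bits

Chain rule check:
  H(X) + H(Y|X) = 1.5690 + 1.4602 = 3.0292 bits
  H(X,Y) = 3.0293 bits
✓ Chain rule verified (Δ = 0.0001 is 4-dp rounding noise: each of the three values was rounded independently).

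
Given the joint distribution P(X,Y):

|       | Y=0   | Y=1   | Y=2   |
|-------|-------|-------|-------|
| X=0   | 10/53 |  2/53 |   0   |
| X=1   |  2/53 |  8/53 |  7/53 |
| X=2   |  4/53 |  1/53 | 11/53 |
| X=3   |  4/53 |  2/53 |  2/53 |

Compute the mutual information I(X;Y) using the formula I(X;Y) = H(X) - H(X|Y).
0.3965 bits

I(X;Y) = H(X) - H(X|Y)

Marginal of X (row sums):
  P(X=0) = 10/53 + 2/53 + 0 = 12/53
  P(X=1) = 2/53 + 8/53 + 7/53 = 17/53
  P(X=2) = 4/53 + 1/53 + 11/53 = 16/53
  P(X=3) = 4/53 + 2/53 + 2/53 = 8/53
H(X) = -[(12/53)·log₂(12/53) + (17/53)·log₂(17/53) + (16/53)·log₂(16/53) + (8/53)·log₂(8/53)]
  = 0.4852 + 0.5262 + 0.5216 + 0.4118 = 1.9448 bits

Marginal of Y (column sums):
  P(Y=0) = 10/53 + 2/53 + 4/53 + 4/53 = 20/53
  P(Y=1) = 2/53 + 8/53 + 1/53 + 2/53 = 13/53
  P(Y=2) = 0 + 7/53 + 11/53 + 2/53 = 20/53
H(X|Y) = Σ_y P(y)·H(X|Y=y):
  Y=0: P(Y=0) = 20/53, P(X|Y=0) = (1/2, 1/10, 1/5, 1/5) → H(X|Y=0) = 1.7610
  Y=1: P(Y=1) = 13/53, P(X|Y=1) = (2/13, 8/13, 1/13, 2/13) → H(X|Y=1) = 1.5466
  Y=2: P(Y=2) = 20/53, P(X|Y=2) = (0, 7/20, 11/20, 1/10) → H(X|Y=2) = 1.3367
H(X|Y) = (20/53)·1.7610 + (13/53)·1.5466 + (20/53)·1.3367 = 1.5483 bits

I(X;Y) = H(X) - H(X|Y) = 1.9448 - 1.5483 = 0.3965 bits

Cross-check via I(X;Y) = H(X) + H(Y) - H(X,Y): computing H(Y) from the column sums and H(X,Y) from the 12 cells in the same way gives H(Y) = 1.5584 bits and H(X,Y) = 3.1067 bits, so
I(X;Y) = 1.9448 + 1.5584 - 3.1067 = 0.3965 bits ✓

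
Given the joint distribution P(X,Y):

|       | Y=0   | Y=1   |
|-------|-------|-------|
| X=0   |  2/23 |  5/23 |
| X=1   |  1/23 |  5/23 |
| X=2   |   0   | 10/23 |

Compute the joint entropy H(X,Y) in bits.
1.9828 bits

H(X,Y) = -Σ_{x,y} P(x,y) log₂ P(x,y). Per-cell terms -P(x,y)·log₂P(x,y):
  X=0: 0.30640, 0.47862
  X=1: 0.19668, 0.47862
  X=2: 0.00000, 0.52245
  (cells with P = 0 contribute 0)
Sum of the 6 terms: H(X,Y) = 1.9828 bits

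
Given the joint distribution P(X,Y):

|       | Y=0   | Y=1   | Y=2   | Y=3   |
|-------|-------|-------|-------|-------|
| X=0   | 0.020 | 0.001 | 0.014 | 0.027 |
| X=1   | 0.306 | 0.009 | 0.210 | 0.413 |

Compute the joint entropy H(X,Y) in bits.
1.9334 bits

H(X,Y) = -Σ_{x,y} P(x,y) log₂ P(x,y). Per-cell terms -P(x,y)·log₂P(x,y):
  X=0: 0.11288, 0.00997, 0.08622, 0.14069
  X=1: 0.52277, 0.06116, 0.47282, 0.52690
Sum of the 8 terms: H(X,Y) = 1.9334 bits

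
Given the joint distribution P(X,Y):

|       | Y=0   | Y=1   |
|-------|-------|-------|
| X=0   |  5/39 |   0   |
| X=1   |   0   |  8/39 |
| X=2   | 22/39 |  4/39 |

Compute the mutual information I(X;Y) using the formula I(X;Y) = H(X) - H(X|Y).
0.4776 bits

I(X;Y) = H(X) - H(X|Y)

Marginal of X (row sums):
  P(X=0) = 5/39 + 0 = 5/39
  P(X=1) = 0 + 8/39 = 8/39
  P(X=2) = 22/39 + 4/39 = 2/3
H(X) = -[(5/39)·log₂(5/39) + (8/39)·log₂(8/39) + (2/3)·log₂(2/3)]
  = 0.3799 + 0.4688 + 0.3900 = 1.2387 bits

Marginal of Y (column sums):
  P(Y=0) = 5/39 + 0 + 22/39 = 9/13
  P(Y=1) = 0 + 8/39 + 4/39 = 4/13
H(X|Y) = Σ_y P(y)·H(X|Y=y):
  Y=0: P(Y=0) = 9/13, P(X|Y=0) = (5/27, 0, 22/27) → H(X|Y=0) = 0.6913
  Y=1: P(Y=1) = 4/13, P(X|Y=1) = (0, 2/3, 1/3) → H(X|Y=1) = 0.9183
H(X|Y) = (9/13)·0.6913 + (4/13)·0.9183 = 0.7611 bits

I(X;Y) = H(X) - H(X|Y) = 1.2387 - 0.7611 = 0.4776 bits

Cross-check via I(X;Y) = H(X) + H(Y) - H(X,Y): computing H(Y) from the column sums and H(X,Y) from the 6 cells in the same way gives H(Y) = 0.8905 bits and H(X,Y) = 1.6516 bits, so
I(X;Y) = 1.2387 + 0.8905 - 1.6516 = 0.4776 bits ✓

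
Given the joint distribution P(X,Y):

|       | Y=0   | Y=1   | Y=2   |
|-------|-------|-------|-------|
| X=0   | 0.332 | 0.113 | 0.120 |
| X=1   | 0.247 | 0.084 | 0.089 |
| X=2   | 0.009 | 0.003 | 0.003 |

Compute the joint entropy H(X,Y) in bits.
2.4712 bits

H(X,Y) = -Σ_{x,y} P(x,y) log₂ P(x,y). Per-cell terms -P(x,y)·log₂P(x,y):
  X=0: 0.5281, 0.3555, 0.3671
  X=1: 0.4983, 0.3002, 0.3106
  X=2: 0.0612, 0.0251, 0.0251
Sum of the 9 terms: H(X,Y) = 2.4712 bits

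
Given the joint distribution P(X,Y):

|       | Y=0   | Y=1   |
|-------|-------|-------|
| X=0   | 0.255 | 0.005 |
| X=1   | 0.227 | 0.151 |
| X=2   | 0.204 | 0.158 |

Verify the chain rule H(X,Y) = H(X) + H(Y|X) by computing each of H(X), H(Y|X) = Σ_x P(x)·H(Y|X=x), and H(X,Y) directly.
H(X) = 1.5665 bits, H(Y|X) = 0.7603 bits, H(X,Y) = 2.3268 bits

Marginal of X (row sums):
  P(X=0) = 0.255 + 0.005 = 0.260
  P(X=1) = 0.227 + 0.151 = 0.378
  P(X=2) = 0.204 + 0.158 = 0.362
H(X) = -[0.260·log₂(0.260) + 0.378·log₂(0.378) + 0.362·log₂(0.362)]
  = 0.50529 + 0.53054 + 0.53067 = 1.5665 bits

H(Y|X) = Σ_x P(x)·H(Y|X=x):
  X=0: P(X=0) = 0.260, P(Y|X=0) = (51/52, 1/52) → H(Y|X=0) = 0.13710
  X=1: P(X=1) = 0.378, P(Y|X=1) = (227/378, 151/378) → H(Y|X=1) = 0.97064
  X=2: P(X=2) = 0.362, P(Y|X=2) = (102/181, 79/181) → H(Y|X=2) = 0.98832
H(Y|X) = 0.260·0.13710 + 0.378·0.97064 + 0.362·0.98832 = 0.7603 bits

H(X,Y) = -Σ_{x,y} P(x,y) log₂ P(x,y). Per-cell terms -P(x,y)·log₂P(x,y):
  X=0: 0.50271, 0.03822
  X=1: 0.48561, 0.41183
  X=2: 0.46785, 0.42060
Sum of the 6 terms: H(X,Y) = 2.3268 bits

Chain rule check:
  H(X) + H(Y|X) = 1.5665 + 0.7603 = 2.3268 bits
  H(X,Y) = 2.3268 bits
✓ Chain rule verified.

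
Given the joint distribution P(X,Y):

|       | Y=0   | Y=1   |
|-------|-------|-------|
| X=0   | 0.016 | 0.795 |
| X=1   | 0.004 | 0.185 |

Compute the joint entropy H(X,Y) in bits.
0.8408 bits

H(X,Y) = -Σ_{x,y} P(x,y) log₂ P(x,y). Per-cell terms -P(x,y)·log₂P(x,y):
  X=0: 0.09545, 0.26312
  X=1: 0.03186, 0.45036
Sum of the 4 terms: H(X,Y) = 0.8408 bits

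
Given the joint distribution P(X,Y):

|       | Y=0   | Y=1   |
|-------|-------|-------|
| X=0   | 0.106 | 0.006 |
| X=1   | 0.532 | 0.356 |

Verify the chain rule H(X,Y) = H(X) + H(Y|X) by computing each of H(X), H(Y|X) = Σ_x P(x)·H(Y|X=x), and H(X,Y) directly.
H(X) = 0.5059 bits, H(Y|X) = 0.8964 bits, H(X,Y) = 1.4023 bits

Marginal of X (row sums):
  P(X=0) = 0.106 + 0.006 = 0.112
  P(X=1) = 0.532 + 0.356 = 0.888
H(X) = -[0.112·log₂(0.112) + 0.888·log₂(0.888)]
  = 0.35374 + 0.15218 = 0.5059 bits

H(Y|X) = Σ_x P(x)·H(Y|X=x):
  X=0: P(X=0) = 0.112, P(Y|X=0) = (53/56, 3/56) → H(Y|X=0) = 0.30138
  X=1: P(X=1) = 0.888, P(Y|X=1) = (133/222, 89/222) → H(Y|X=1) = 0.97148
H(Y|X) = 0.112·0.30138 + 0.888·0.97148 = 0.8964 bits

H(X,Y) = -Σ_{x,y} P(x,y) log₂ P(x,y). Per-cell terms -P(x,y)·log₂P(x,y):
  X=0: 0.34321, 0.04428
  X=1: 0.48439, 0.53046
Sum of the 4 terms: H(X,Y) = 1.4023 bits

Chain rule check:
  H(X) + H(Y|X) = 0.5059 + 0.8964 = 1.4023 bits
  H(X,Y) = 1.4023 bits
✓ Chain rule verified.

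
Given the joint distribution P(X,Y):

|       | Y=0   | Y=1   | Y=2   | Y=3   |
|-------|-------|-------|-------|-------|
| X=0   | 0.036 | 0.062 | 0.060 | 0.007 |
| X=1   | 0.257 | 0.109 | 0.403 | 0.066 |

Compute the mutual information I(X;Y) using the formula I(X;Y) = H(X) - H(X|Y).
0.0362 bits

I(X;Y) = H(X) - H(X|Y)

Marginal of X (row sums):
  P(X=0) = 0.036 + 0.062 + 0.060 + 0.007 = 0.165
  P(X=1) = 0.257 + 0.109 + 0.403 + 0.066 = 0.835
H(X) = -[0.165·log₂(0.165) + 0.835·log₂(0.835)]
  = 0.4289 + 0.2172 = 0.6461 bits

Marginal of Y (column sums):
  P(Y=0) = 0.036 + 0.257 = 0.293
  P(Y=1) = 0.062 + 0.109 = 0.171
  P(Y=2) = 0.060 + 0.403 = 0.463
  P(Y=3) = 0.007 + 0.066 = 0.073
H(X|Y) = Σ_y P(y)·H(X|Y=y):
  Y=0: P(Y=0) = 0.293, P(X|Y=0) = (36/293, 257/293) → H(X|Y=0) = 0.5375
  Y=1: P(Y=1) = 0.171, P(X|Y=1) = (62/171, 109/171) → H(X|Y=1) = 0.9448
  Y=2: P(Y=2) = 0.463, P(X|Y=2) = (60/463, 403/463) → H(X|Y=2) = 0.5563
  Y=3: P(Y=3) = 0.073, P(X|Y=3) = (7/73, 66/73) → H(X|Y=3) = 0.4558
H(X|Y) = 0.293·0.5375 + 0.171·0.9448 + 0.463·0.5563 + 0.073·0.4558 = 0.6099 bits

I(X;Y) = H(X) - H(X|Y) = 0.6461 - 0.6099 = 0.0362 bits

Cross-check via I(X;Y) = H(X) + H(Y) - H(X,Y): computing H(Y) from the column sums and H(X,Y) from the 8 cells in the same way gives H(Y) = 1.7446 bits and H(X,Y) = 2.3545 bits, so
I(X;Y) = 0.6461 + 1.7446 - 2.3545 = 0.0362 bits ✓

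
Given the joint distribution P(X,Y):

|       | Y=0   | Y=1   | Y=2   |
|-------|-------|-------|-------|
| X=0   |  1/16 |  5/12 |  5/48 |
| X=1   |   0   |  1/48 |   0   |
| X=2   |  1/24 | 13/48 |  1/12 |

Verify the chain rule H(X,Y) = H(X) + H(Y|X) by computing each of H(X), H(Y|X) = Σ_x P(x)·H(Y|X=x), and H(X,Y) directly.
H(X) = 1.0992 bits, H(Y|X) = 1.1335 bits, H(X,Y) = 2.2327 bits

Marginal of X (row sums):
  P(X=0) = 1/16 + 5/12 + 5/48 = 7/12
  P(X=1) = 0 + 1/48 + 0 = 1/48
  P(X=2) = 1/24 + 13/48 + 1/12 = 19/48
H(X) = -[(7/12)·log₂(7/12) + (1/48)·log₂(1/48) + (19/48)·log₂(19/48)]
  = 0.4536 + 0.1164 + 0.5292 = 1.0992 bits

H(Y|X) = Σ_x P(x)·H(Y|X=x):
  X=0: P(X=0) = 7/12, P(Y|X=0) = (3/28, 5/7, 5/28) → H(Y|X=0) = 1.1358
  X=1: P(X=1) = 1/48, P(Y|X=1) = (0, 1, 0) → H(Y|X=1) = 0.0000
  X=2: P(X=2) = 19/48, P(Y|X=2) = (2/19, 13/19, 4/19) → H(Y|X=2) = 1.1897
H(Y|X) = (7/12)·1.1358 + (1/48)·0.0000 + (19/48)·1.1897 = 1.1335 bits

H(X,Y) = -Σ_{x,y} P(x,y) log₂ P(x,y). Per-cell terms -P(x,y)·log₂P(x,y):
  X=0: 0.2500, 0.5263, 0.3399
  X=1: 0.0000, 0.1164, 0.0000
  X=2: 0.1910, 0.5104, 0.2987
  (cells with P = 0 contribute 0)
Sum of the 9 terms: H(X,Y) = 2.2327 bits

Chain rule check:
  H(X) + H(Y|X) = 1.0992 + 1.1335 = 2.2327 bits
  H(X,Y) = 2.2327 bits
✓ Chain rule verified.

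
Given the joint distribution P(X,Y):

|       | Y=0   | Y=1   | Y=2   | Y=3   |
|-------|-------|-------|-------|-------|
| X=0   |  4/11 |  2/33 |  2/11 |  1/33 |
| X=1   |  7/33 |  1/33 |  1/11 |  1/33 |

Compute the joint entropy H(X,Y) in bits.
2.4706 bits

H(X,Y) = -Σ_{x,y} P(x,y) log₂ P(x,y). Per-cell terms -P(x,y)·log₂P(x,y):
  X=0: 0.53070, 0.24511, 0.44717, 0.15286
  X=1: 0.47452, 0.15286, 0.31449, 0.15286
Sum of the 8 terms: H(X,Y) = 2.4706 bits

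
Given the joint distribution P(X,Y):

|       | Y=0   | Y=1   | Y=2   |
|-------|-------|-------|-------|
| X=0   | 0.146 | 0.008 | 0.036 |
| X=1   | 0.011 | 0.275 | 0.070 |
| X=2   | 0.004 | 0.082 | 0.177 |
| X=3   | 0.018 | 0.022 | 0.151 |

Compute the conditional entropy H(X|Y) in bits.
1.3963 bits

H(X|Y) = H(X,Y) - H(Y)

H(X,Y) = -Σ_{x,y} P(x,y) log₂ P(x,y). Per-cell terms -P(x,y)·log₂P(x,y):
  X=0: 0.40529, 0.05573, 0.17265
  X=1: 0.07157, 0.51219, 0.26856
  X=2: 0.03186, 0.29588, 0.44218
  X=3: 0.10433, 0.12114, 0.41183
Sum of the 12 terms: H(X,Y) = 2.8932 bits

Marginal of Y (column sums):
  P(Y=0) = 0.146 + 0.011 + 0.004 + 0.018 = 0.179
  P(Y=1) = 0.008 + 0.275 + 0.082 + 0.022 = 0.387
  P(Y=2) = 0.036 + 0.070 + 0.177 + 0.151 = 0.434
H(Y) = -[0.179·log₂(0.179) + 0.387·log₂(0.387) + 0.434·log₂(0.434)]
  = 0.44427 + 0.53003 + 0.52264 = 1.4969 bits

H(X|Y) = H(X,Y) - H(Y) = 2.8932 - 1.4969 = 1.3963 bits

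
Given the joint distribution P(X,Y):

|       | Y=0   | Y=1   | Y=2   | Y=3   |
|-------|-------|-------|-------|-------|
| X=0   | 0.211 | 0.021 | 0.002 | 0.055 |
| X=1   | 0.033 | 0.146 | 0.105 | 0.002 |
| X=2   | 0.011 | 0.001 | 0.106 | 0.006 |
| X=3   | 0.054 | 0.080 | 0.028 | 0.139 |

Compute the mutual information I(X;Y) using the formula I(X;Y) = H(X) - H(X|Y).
0.6183 bits

I(X;Y) = H(X) - H(X|Y)

Marginal of X (row sums):
  P(X=0) = 0.211 + 0.021 + 0.002 + 0.055 = 0.289
  P(X=1) = 0.033 + 0.146 + 0.105 + 0.002 = 0.286
  P(X=2) = 0.011 + 0.001 + 0.106 + 0.006 = 0.124
  P(X=3) = 0.054 + 0.080 + 0.028 + 0.139 = 0.301
H(X) = -[0.289·log₂(0.289) + 0.286·log₂(0.286) + 0.124·log₂(0.124) + 0.301·log₂(0.301)]
  = 0.51756 + 0.51649 + 0.37344 + 0.52138 = 1.9289 bits

Marginal of Y (column sums):
  P(Y=0) = 0.211 + 0.033 + 0.011 + 0.054 = 0.309
  P(Y=1) = 0.021 + 0.146 + 0.001 + 0.080 = 0.248
  P(Y=2) = 0.002 + 0.105 + 0.106 + 0.028 = 0.241
  P(Y=3) = 0.055 + 0.002 + 0.006 + 0.139 = 0.202
H(X|Y) = Σ_y P(y)·H(X|Y=y):
  Y=0: P(Y=0) = 0.309, P(X|Y=0) = (211/309, 11/103, 11/309, 18/103) → H(X|Y=0) = 1.33155
  Y=1: P(Y=1) = 0.248, P(X|Y=1) = (21/248, 73/124, 1/248, 10/31) → H(X|Y=1) = 1.31022
  Y=2: P(Y=2) = 0.241, P(X|Y=2) = (2/241, 105/241, 106/241, 28/241) → H(X|Y=2) = 1.46160
  Y=3: P(Y=3) = 0.202, P(X|Y=3) = (55/202, 1/101, 3/101, 139/202) → H(X|Y=3) = 1.09872
H(X|Y) = 0.309·1.33155 + 0.248·1.31022 + 0.241·1.46160 + 0.202·1.09872 = 1.3106 bits

I(X;Y) = H(X) - H(X|Y) = 1.9289 - 1.3106 = 0.6183 bits

Cross-check via I(X;Y) = H(X) + H(Y) - H(X,Y): computing H(Y) from the column sums and H(X,Y) from the 16 cells in the same way gives H(Y) = 1.9833 bits and H(X,Y) = 3.2939 bits, so
I(X;Y) = 1.9289 + 1.9833 - 3.2939 = 0.6183 bits ✓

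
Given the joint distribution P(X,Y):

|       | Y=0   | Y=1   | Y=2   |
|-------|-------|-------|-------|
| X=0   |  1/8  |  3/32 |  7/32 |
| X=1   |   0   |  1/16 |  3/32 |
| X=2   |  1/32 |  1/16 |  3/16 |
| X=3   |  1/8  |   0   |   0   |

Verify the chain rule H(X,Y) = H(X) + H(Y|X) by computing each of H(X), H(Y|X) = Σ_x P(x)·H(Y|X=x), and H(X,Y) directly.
H(X) = 1.8299 bits, H(Y|X) = 1.1491 bits, H(X,Y) = 2.9790 bits

Marginal of X (row sums):
  P(X=0) = 1/8 + 3/32 + 7/32 = 7/16
  P(X=1) = 0 + 1/16 + 3/32 = 5/32
  P(X=2) = 1/32 + 1/16 + 3/16 = 9/32
  P(X=3) = 1/8 + 0 + 0 = 1/8
H(X) = -[(7/16)·log₂(7/16) + (5/32)·log₂(5/32) + (9/32)·log₂(9/32) + (1/8)·log₂(1/8)]
  = 0.5218 + 0.4184 + 0.5147 + 0.3750 = 1.8299 bits

H(Y|X) = Σ_x P(x)·H(Y|X=x):
  X=0: P(X=0) = 7/16, P(Y|X=0) = (2/7, 3/14, 1/2) → H(Y|X=0) = 1.4926
  X=1: P(X=1) = 5/32, P(Y|X=1) = (0, 2/5, 3/5) → H(Y|X=1) = 0.9710
  X=2: P(X=2) = 9/32, P(Y|X=2) = (1/9, 2/9, 2/3) → H(Y|X=2) = 1.2244
  X=3: P(X=3) = 1/8, P(Y|X=3) = (1, 0, 0) → H(Y|X=3) = 0.0000
H(Y|X) = (7/16)·1.4926 + (5/32)·0.9710 + (9/32)·1.2244 + (1/8)·0.0000 = 1.1491 bits

H(X,Y) = -Σ_{x,y} P(x,y) log₂ P(x,y). Per-cell terms -P(x,y)·log₂P(x,y):
  X=0: 0.3750, 0.3202, 0.4796
  X=1: 0.0000, 0.2500, 0.3202
  X=2: 0.1562, 0.2500, 0.4528
  X=3: 0.3750, 0.0000, 0.0000
  (cells with P = 0 contribute 0)
Sum of the 12 terms: H(X,Y) = 2.9790 bits

Chain rule check:
  H(X) + H(Y|X) = 1.8299 + 1.1491 = 2.9790 bits
  H(X,Y) = 2.9790 bits
✓ Chain rule verified.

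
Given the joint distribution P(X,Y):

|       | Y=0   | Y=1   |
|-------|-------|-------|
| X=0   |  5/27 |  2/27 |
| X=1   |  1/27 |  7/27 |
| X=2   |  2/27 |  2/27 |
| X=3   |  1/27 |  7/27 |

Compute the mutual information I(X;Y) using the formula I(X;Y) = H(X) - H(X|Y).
0.2243 bits

I(X;Y) = H(X) - H(X|Y)

Marginal of X (row sums):
  P(X=0) = 5/27 + 2/27 = 7/27
  P(X=1) = 1/27 + 7/27 = 8/27
  P(X=2) = 2/27 + 2/27 = 4/27
  P(X=3) = 1/27 + 7/27 = 8/27
H(X) = -[(7/27)·log₂(7/27) + (8/27)·log₂(8/27) + (4/27)·log₂(4/27) + (8/27)·log₂(8/27)]
  = 0.5049 + 0.5200 + 0.4081 + 0.5200 = 1.9530 bits

Marginal of Y (column sums):
  P(Y=0) = 5/27 + 1/27 + 2/27 + 1/27 = 1/3
  P(Y=1) = 2/27 + 7/27 + 2/27 + 7/27 = 2/3
H(X|Y) = Σ_y P(y)·H(X|Y=y):
  Y=0: P(Y=0) = 1/3, P(X|Y=0) = (5/9, 1/9, 2/9, 1/9) → H(X|Y=0) = 1.6577
  Y=1: P(Y=1) = 2/3, P(X|Y=1) = (1/9, 7/18, 1/9, 7/18) → H(X|Y=1) = 1.7642
H(X|Y) = (1/3)·1.6577 + (2/3)·1.7642 = 1.7287 bits

I(X;Y) = H(X) - H(X|Y) = 1.9530 - 1.7287 = 0.2243 bits

Cross-check via I(X;Y) = H(X) + H(Y) - H(X,Y): computing H(Y) from the column sums and H(X,Y) from the 8 cells in the same way gives H(Y) = 0.9183 bits and H(X,Y) = 2.6470 bits, so
I(X;Y) = 1.9530 + 0.9183 - 2.6470 = 0.2243 bits ✓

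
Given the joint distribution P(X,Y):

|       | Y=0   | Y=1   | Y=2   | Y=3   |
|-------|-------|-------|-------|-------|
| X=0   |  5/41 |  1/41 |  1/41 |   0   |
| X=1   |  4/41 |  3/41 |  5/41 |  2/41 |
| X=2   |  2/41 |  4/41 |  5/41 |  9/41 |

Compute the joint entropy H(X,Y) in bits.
3.2085 bits

H(X,Y) = -Σ_{x,y} P(x,y) log₂ P(x,y). Per-cell terms -P(x,y)·log₂P(x,y):
  X=0: 0.370198, 0.130672, 0.130672, 0.000000
  X=1: 0.327566, 0.276043, 0.370198, 0.212564
  X=2: 0.212564, 0.327566, 0.370198, 0.480211
  (cells with P = 0 contribute 0)
Sum of the 12 terms: H(X,Y) = 3.2085 bits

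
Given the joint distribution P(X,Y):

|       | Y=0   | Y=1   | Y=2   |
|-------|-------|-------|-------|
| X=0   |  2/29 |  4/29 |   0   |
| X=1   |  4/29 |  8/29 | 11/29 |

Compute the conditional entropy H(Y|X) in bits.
1.3620 bits

H(Y|X) = H(X,Y) - H(X)

H(X,Y) = -Σ_{x,y} P(x,y) log₂ P(x,y). Per-cell terms -P(x,y)·log₂P(x,y):
  X=0: 0.2661, 0.3942, 0.0000
  X=1: 0.3942, 0.5125, 0.5305
  (cells with P = 0 contribute 0)
Sum of the 6 terms: H(X,Y) = 2.0975 bits

Marginal of X (row sums):
  P(X=0) = 2/29 + 4/29 + 0 = 6/29
  P(X=1) = 4/29 + 8/29 + 11/29 = 23/29
H(X) = -[(6/29)·log₂(6/29) + (23/29)·log₂(23/29)]
  = 0.4703 + 0.2652 = 0.7355 bits

H(Y|X) = H(X,Y) - H(X) = 2.0975 - 0.7355 = 1.3620 bits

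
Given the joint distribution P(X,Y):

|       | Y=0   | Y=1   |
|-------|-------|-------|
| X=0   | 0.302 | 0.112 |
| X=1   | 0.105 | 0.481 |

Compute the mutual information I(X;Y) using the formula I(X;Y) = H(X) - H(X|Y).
0.2287 bits

I(X;Y) = H(X) - H(X|Y)

Marginal of X (row sums):
  P(X=0) = 0.302 + 0.112 = 0.414
  P(X=1) = 0.105 + 0.481 = 0.586
H(X) = -[0.414·log₂(0.414) + 0.586·log₂(0.586)]
  = 0.52673 + 0.45182 = 0.97855 bits

Marginal of Y (column sums):
  P(Y=0) = 0.302 + 0.105 = 0.407
  P(Y=1) = 0.112 + 0.481 = 0.593
H(X|Y) = Σ_y P(y)·H(X|Y=y):
  Y=0: P(Y=0) = 0.407, P(X|Y=0) = (302/407, 105/407) → H(X|Y=0) = 0.82369
  Y=1: P(Y=1) = 0.593, P(X|Y=1) = (112/593, 481/593) → H(X|Y=1) = 0.69910
H(X|Y) = 0.407·0.82369 + 0.593·0.69910 = 0.74981 bits

I(X;Y) = H(X) - H(X|Y) = 0.97855 - 0.74981 = 0.2287 bits

Cross-check via I(X;Y) = H(X) + H(Y) - H(X,Y): computing H(Y) from the column sums and H(X,Y) from the 4 cells in the same way gives H(Y) = 0.97490 bits and H(X,Y) = 1.72471 bits, so
I(X;Y) = 0.97855 + 0.97490 - 1.72471 = 0.2287 bits ✓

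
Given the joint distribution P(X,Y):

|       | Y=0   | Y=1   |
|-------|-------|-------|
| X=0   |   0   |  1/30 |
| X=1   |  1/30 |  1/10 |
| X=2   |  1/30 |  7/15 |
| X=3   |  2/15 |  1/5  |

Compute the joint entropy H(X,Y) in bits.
2.1880 bits

H(X,Y) = -Σ_{x,y} P(x,y) log₂ P(x,y). Per-cell terms -P(x,y)·log₂P(x,y):
  X=0: 0.00000, 0.16356
  X=1: 0.16356, 0.33219
  X=2: 0.16356, 0.51312
  X=3: 0.38759, 0.46439
  (cells with P = 0 contribute 0)
Sum of the 8 terms: H(X,Y) = 2.1880 bits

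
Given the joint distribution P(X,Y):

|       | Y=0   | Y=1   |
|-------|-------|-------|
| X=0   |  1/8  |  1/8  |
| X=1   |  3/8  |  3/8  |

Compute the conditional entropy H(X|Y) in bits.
0.8113 bits

H(X|Y) = H(X,Y) - H(Y)

H(X,Y) = -Σ_{x,y} P(x,y) log₂ P(x,y). Per-cell terms -P(x,y)·log₂P(x,y):
  X=0: 0.37500, 0.37500
  X=1: 0.53064, 0.53064
Sum of the 4 terms: H(X,Y) = 1.8113 bits

Marginal of Y (column sums):
  P(Y=0) = 1/8 + 3/8 = 1/2
  P(Y=1) = 1/8 + 3/8 = 1/2
H(Y) = -[(1/2)·log₂(1/2) + (1/2)·log₂(1/2)]
  = 0.50000 + 0.50000 = 1.0000 bits

H(X|Y) = H(X,Y) - H(Y) = 1.8113 - 1.0000 = 0.8113 bits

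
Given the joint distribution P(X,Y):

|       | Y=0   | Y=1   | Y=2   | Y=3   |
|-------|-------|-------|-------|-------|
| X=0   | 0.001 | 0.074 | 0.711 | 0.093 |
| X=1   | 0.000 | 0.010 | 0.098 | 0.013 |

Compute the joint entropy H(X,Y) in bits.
1.4328 bits

H(X,Y) = -Σ_{x,y} P(x,y) log₂ P(x,y). Per-cell terms -P(x,y)·log₂P(x,y):
  X=0: 0.0100, 0.2780, 0.3499, 0.3187
  X=1: 0.0000, 0.0664, 0.3284, 0.0814
  (cells with P = 0 contribute 0)
Sum of the 8 terms: H(X,Y) = 1.4328 bits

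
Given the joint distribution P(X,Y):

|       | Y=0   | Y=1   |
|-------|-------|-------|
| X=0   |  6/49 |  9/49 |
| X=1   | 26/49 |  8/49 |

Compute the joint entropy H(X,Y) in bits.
1.7320 bits

H(X,Y) = -Σ_{x,y} P(x,y) log₂ P(x,y). Per-cell terms -P(x,y)·log₂P(x,y):
  X=0: 0.3710, 0.4490
  X=1: 0.4851, 0.4269
Sum of the 4 terms: H(X,Y) = 1.7320 bits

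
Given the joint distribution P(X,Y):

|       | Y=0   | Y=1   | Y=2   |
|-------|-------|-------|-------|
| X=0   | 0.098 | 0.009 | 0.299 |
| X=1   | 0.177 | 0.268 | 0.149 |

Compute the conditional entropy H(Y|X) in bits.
1.2966 bits

H(Y|X) = H(X,Y) - H(X)

H(X,Y) = -Σ_{x,y} P(x,y) log₂ P(x,y). Per-cell terms -P(x,y)·log₂P(x,y):
  X=0: 0.328405, 0.061163, 0.520793
  X=1: 0.442178, 0.509118, 0.409246
Sum of the 6 terms: H(X,Y) = 2.270903 bits

Marginal of X (row sums):
  P(X=0) = 0.098 + 0.009 + 0.299 = 0.406
  P(X=1) = 0.177 + 0.268 + 0.149 = 0.594
H(X) = -[0.406·log₂(0.406) + 0.594·log₂(0.594)]
  = 0.527982 + 0.446370 = 0.974352 bits

H(Y|X) = H(X,Y) - H(X) = 2.270903 - 0.974352 = 1.2966 bits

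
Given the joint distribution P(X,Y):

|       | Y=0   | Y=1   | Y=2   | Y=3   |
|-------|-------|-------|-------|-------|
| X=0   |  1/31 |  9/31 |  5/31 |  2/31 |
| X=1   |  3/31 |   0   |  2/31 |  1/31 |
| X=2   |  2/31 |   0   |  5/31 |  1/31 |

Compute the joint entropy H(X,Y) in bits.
2.9380 bits

H(X,Y) = -Σ_{x,y} P(x,y) log₂ P(x,y). Per-cell terms -P(x,y)·log₂P(x,y):
  X=0: 0.1598, 0.5180, 0.4246, 0.2551
  X=1: 0.3261, 0.0000, 0.2551, 0.1598
  X=2: 0.2551, 0.0000, 0.4246, 0.1598
  (cells with P = 0 contribute 0)
Sum of the 12 terms: H(X,Y) = 2.9380 bits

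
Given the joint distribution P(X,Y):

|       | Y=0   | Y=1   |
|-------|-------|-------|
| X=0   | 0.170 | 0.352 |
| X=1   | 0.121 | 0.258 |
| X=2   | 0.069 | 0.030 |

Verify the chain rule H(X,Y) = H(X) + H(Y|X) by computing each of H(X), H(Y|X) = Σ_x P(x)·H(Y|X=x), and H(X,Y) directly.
H(X) = 1.3504 bits, H(Y|X) = 0.9053 bits, H(X,Y) = 2.2557 bits

Marginal of X (row sums):
  P(X=0) = 0.170 + 0.352 = 0.522
  P(X=1) = 0.121 + 0.258 = 0.379
  P(X=2) = 0.069 + 0.030 = 0.099
H(X) = -[0.522·log₂(0.522) + 0.379·log₂(0.379) + 0.099·log₂(0.099)]
  = 0.48957 + 0.53050 + 0.33031 = 1.3504 bits

H(Y|X) = Σ_x P(x)·H(Y|X=x):
  X=0: P(X=0) = 0.522, P(Y|X=0) = (85/261, 176/261) → H(Y|X=0) = 0.91044
  X=1: P(X=1) = 0.379, P(Y|X=1) = (121/379, 258/379) → H(Y|X=1) = 0.90358
  X=2: P(X=2) = 0.099, P(Y|X=2) = (23/33, 10/33) → H(Y|X=2) = 0.88496
H(Y|X) = 0.522·0.91044 + 0.379·0.90358 + 0.099·0.88496 = 0.9053 bits

H(X,Y) = -Σ_{x,y} P(x,y) log₂ P(x,y). Per-cell terms -P(x,y)·log₂P(x,y):
  X=0: 0.43459, 0.53024
  X=1: 0.36868, 0.50428
  X=2: 0.26615, 0.15177
Sum of the 6 terms: H(X,Y) = 2.2557 bits

Chain rule check:
  H(X) + H(Y|X) = 1.3504 + 0.9053 = 2.2557 bits
  H(X,Y) = 2.2557 bits
✓ Chain rule verified.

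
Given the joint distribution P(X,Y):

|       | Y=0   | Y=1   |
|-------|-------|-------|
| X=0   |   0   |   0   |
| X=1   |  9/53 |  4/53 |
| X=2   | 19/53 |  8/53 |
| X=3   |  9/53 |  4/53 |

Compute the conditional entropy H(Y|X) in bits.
0.8835 bits

H(Y|X) = H(X,Y) - H(X)

H(X,Y) = -Σ_{x,y} P(x,y) log₂ P(x,y). Per-cell terms -P(x,y)·log₂P(x,y):
  X=0: 0.00000, 0.00000
  X=1: 0.43438, 0.28135
  X=2: 0.53056, 0.41176
  X=3: 0.43438, 0.28135
  (cells with P = 0 contribute 0)
Sum of the 8 terms: H(X,Y) = 2.3738 bits

Marginal of X (row sums):
  P(X=0) = 0 + 0 = 0
  P(X=1) = 9/53 + 4/53 = 13/53
  P(X=2) = 19/53 + 8/53 = 27/53
  P(X=3) = 9/53 + 4/53 = 13/53
H(X) = -[(13/53)·log₂(13/53) + (27/53)·log₂(27/53) + (13/53)·log₂(13/53)]   (outcomes with P = 0 contribute 0)
  = 0.49731 + 0.49570 + 0.49731 = 1.4903 bits

H(Y|X) = H(X,Y) - H(X) = 2.3738 - 1.4903 = 0.8835 bits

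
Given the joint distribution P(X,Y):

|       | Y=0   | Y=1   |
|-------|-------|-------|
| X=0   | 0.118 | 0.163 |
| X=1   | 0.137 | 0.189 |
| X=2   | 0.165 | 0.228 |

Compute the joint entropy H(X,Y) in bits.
2.5528 bits

H(X,Y) = -Σ_{x,y} P(x,y) log₂ P(x,y). Per-cell terms -P(x,y)·log₂P(x,y):
  X=0: 0.3638, 0.4266
  X=1: 0.3929, 0.4543
  X=2: 0.4289, 0.4863
Sum of the 6 terms: H(X,Y) = 2.5528 bits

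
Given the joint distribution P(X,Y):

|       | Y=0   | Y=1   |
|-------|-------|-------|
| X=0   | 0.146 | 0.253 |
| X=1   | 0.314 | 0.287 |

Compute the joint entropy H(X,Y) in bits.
1.9485 bits

H(X,Y) = -Σ_{x,y} P(x,y) log₂ P(x,y). Per-cell terms -P(x,y)·log₂P(x,y):
  X=0: 0.4053, 0.5016
  X=1: 0.5247, 0.5169
Sum of the 4 terms: H(X,Y) = 1.9485 bits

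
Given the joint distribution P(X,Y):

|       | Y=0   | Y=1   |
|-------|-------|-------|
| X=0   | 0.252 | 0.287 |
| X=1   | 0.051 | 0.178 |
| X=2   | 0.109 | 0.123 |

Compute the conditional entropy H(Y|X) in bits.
0.9440 bits

H(Y|X) = H(X,Y) - H(X)

H(X,Y) = -Σ_{x,y} P(x,y) log₂ P(x,y). Per-cell terms -P(x,y)·log₂P(x,y):
  X=0: 0.5011031, 0.5168518
  X=1: 0.2189613, 0.4432291
  X=2: 0.3485384, 0.3718622
Sum of the 6 terms: H(X,Y) = 2.400546 bits

Marginal of X (row sums):
  P(X=0) = 0.252 + 0.287 = 0.539
  P(X=1) = 0.051 + 0.178 = 0.229
  P(X=2) = 0.109 + 0.123 = 0.232
H(X) = -[0.539·log₂(0.539) + 0.229·log₂(0.229) + 0.232·log₂(0.232)]
  = 0.4805955 + 0.4869869 + 0.4890104 = 1.456593 bits

H(Y|X) = H(X,Y) - H(X) = 2.400546 - 1.456593 = 0.9440 bits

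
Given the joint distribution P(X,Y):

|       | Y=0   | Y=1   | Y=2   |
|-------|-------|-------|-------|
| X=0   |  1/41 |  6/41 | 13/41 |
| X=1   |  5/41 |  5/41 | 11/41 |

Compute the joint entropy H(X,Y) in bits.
2.3115 bits

H(X,Y) = -Σ_{x,y} P(x,y) log₂ P(x,y). Per-cell terms -P(x,y)·log₂P(x,y):
  X=0: 0.1307, 0.4057, 0.5254
  X=1: 0.3702, 0.3702, 0.5093
Sum of the 6 terms: H(X,Y) = 2.3115 bits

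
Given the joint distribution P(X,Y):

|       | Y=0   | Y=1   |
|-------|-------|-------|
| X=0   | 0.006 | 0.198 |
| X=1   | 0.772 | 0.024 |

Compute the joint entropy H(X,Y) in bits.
0.9242 bits

H(X,Y) = -Σ_{x,y} P(x,y) log₂ P(x,y). Per-cell terms -P(x,y)·log₂P(x,y):
  X=0: 0.0443, 0.4626
  X=1: 0.2882, 0.1291
Sum of the 4 terms: H(X,Y) = 0.9242 bits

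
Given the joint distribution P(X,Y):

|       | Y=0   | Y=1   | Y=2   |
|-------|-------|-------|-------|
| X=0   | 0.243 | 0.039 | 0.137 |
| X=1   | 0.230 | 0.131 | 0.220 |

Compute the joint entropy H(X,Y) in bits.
2.4238 bits

H(X,Y) = -Σ_{x,y} P(x,y) log₂ P(x,y). Per-cell terms -P(x,y)·log₂P(x,y):
  X=0: 0.4960, 0.1825, 0.3929
  X=1: 0.4877, 0.3841, 0.4806
Sum of the 6 terms: H(X,Y) = 2.4238 bits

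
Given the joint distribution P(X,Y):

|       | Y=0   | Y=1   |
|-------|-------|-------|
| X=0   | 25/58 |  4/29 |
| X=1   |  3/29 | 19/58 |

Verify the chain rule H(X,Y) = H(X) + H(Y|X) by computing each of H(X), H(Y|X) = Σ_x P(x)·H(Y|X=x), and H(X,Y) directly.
H(X) = 0.9862 bits, H(Y|X) = 0.7973 bits, H(X,Y) = 1.7836 bits

Marginal of X (row sums):
  P(X=0) = 25/58 + 4/29 = 33/58
  P(X=1) = 3/29 + 19/58 = 25/58
H(X) = -[(33/58)·log₂(33/58) + (25/58)·log₂(25/58)]
  = 0.462903 + 0.523330 = 0.9862 bits

H(Y|X) = Σ_x P(x)·H(Y|X=x):
  X=0: P(X=0) = 33/58, P(Y|X=0) = (25/33, 8/33) → H(Y|X=0) = 0.799049
  X=1: P(X=1) = 25/58, P(Y|X=1) = (6/25, 19/25) → H(Y|X=1) = 0.795040
H(Y|X) = (33/58)·0.799049 + (25/58)·0.795040 = 0.7973 bits

H(X,Y) = -Σ_{x,y} P(x,y) log₂ P(x,y). Per-cell terms -P(x,y)·log₂P(x,y):
  X=0: 0.523330, 0.394204
  X=1: 0.338588, 0.527431
Sum of the 4 terms: H(X,Y) = 1.7836 bits

Chain rule check:
  H(X) + H(Y|X) = 0.9862 + 0.7973 = 1.7835 bits
  H(X,Y) = 1.7836 bits
✓ Chain rule verified (Δ = 0.0001 is 4-dp rounding noise: each of the three values was rounded independently).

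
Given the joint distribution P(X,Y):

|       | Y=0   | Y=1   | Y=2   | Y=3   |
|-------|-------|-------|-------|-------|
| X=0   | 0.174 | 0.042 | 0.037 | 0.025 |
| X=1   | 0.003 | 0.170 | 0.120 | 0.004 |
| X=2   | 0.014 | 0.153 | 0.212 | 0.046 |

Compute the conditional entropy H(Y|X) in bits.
1.4199 bits

H(Y|X) = H(X,Y) - H(X)

H(X,Y) = -Σ_{x,y} P(x,y) log₂ P(x,y). Per-cell terms -P(x,y)·log₂P(x,y):
  X=0: 0.43897, 0.19209, 0.17598, 0.13305
  X=1: 0.02514, 0.43459, 0.36707, 0.03186
  X=2: 0.08622, 0.41438, 0.47443, 0.20434
Sum of the 12 terms: H(X,Y) = 2.97812 bits

Marginal of X (row sums):
  P(X=0) = 0.174 + 0.042 + 0.037 + 0.025 = 0.278
  P(X=1) = 0.003 + 0.170 + 0.120 + 0.004 = 0.297
  P(X=2) = 0.014 + 0.153 + 0.212 + 0.046 = 0.425
H(X) = -[0.278·log₂(0.278) + 0.297·log₂(0.297) + 0.425·log₂(0.425)]
  = 0.51342 + 0.52019 + 0.52465 = 1.55826 bits

H(Y|X) = H(X,Y) - H(X) = 2.97812 - 1.55826 = 1.4199 bits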